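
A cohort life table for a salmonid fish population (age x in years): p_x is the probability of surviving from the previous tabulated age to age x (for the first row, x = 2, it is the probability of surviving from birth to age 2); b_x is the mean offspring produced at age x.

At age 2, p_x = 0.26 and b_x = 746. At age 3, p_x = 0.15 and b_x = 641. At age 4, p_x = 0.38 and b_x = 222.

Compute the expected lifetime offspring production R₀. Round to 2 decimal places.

Survivorship from birth: l_x = p_2·p_3·…·p_x.
  l_2 = 0.26000
  l_3 = 0.03900
  l_4 = 0.01482
R₀ = Σ l_x b_x:
  age 2: 0.26000 × 746 = 193.9600
  age 3: 0.03900 × 641 = 24.9990
  age 4: 0.01482 × 222 = 3.2900
R₀ = 193.9600 + 24.9990 + 3.2900 = 222.2490

222.25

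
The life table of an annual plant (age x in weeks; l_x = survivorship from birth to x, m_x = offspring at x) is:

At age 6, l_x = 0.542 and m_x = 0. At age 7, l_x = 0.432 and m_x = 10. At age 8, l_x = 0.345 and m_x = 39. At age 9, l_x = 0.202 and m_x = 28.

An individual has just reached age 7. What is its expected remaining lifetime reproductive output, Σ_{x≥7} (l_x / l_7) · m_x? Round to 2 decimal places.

54.24

l_7 = 0.432. Conditional survival from age 7 to x is l_x / l_7.
  x=7: (0.432/0.432) × 10 = 10.0000
  x=8: (0.345/0.432) × 39 = 31.1458
  x=9: (0.202/0.432) × 28 = 13.0926
Sum = 10.0000 + 31.1458 + 13.0926 = 54.2384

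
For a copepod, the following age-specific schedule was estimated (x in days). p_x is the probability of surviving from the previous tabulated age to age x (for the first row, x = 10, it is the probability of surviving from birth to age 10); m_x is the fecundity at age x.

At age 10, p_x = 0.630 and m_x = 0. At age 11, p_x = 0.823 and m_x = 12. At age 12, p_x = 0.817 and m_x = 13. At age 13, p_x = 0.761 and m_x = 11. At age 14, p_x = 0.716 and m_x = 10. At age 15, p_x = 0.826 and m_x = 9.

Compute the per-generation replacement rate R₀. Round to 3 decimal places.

19.299

Survivorship from birth: l_x = p_10·p_11·…·p_x.
  l_10 = 0.63000
  l_11 = 0.51849
  l_12 = 0.42361
  l_13 = 0.32236
  l_14 = 0.23081
  l_15 = 0.19065
R₀ = Σ l_x m_x:
  age 10: 0.63000 × 0 = 0.0000
  age 11: 0.51849 × 12 = 6.2219
  age 12: 0.42361 × 13 = 5.5069
  age 13: 0.32236 × 11 = 3.5460
  age 14: 0.23081 × 10 = 2.3081
  age 15: 0.19065 × 9 = 1.7158
R₀ = 0.0000 + 6.2219 + 5.5069 + 3.5460 + 2.3081 + 1.7158 = 19.2987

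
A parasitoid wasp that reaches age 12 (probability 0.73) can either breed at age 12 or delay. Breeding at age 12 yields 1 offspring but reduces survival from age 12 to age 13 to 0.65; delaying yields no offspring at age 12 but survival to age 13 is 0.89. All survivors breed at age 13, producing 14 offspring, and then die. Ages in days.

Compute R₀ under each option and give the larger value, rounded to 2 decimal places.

9.10

breed at age 12: R₀ = 0.73 × (1 + 0.65 × 14) = 0.73 × 10.1000 = 7.3730
delay to age 13: R₀ = 0.73 × (0.89 × 14) = 0.73 × 12.4600 = 9.0958
Higher: delay to age 13 (9.0958).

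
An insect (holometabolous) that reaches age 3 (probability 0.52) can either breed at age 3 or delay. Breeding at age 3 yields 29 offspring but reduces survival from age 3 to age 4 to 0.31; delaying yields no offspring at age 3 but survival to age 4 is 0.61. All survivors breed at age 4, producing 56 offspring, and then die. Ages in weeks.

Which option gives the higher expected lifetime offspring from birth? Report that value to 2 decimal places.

24.11

breed at age 3: R₀ = 0.52 × (29 + 0.31 × 56) = 0.52 × 46.3600 = 24.1072
delay to age 4: R₀ = 0.52 × (0.61 × 56) = 0.52 × 34.1600 = 17.7632
Higher: breed at age 3 (24.1072).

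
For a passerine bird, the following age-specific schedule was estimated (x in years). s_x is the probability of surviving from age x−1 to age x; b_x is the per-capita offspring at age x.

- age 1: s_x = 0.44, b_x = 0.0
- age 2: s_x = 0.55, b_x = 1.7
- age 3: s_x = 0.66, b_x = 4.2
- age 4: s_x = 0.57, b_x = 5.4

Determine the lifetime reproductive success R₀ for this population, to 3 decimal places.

Survivorship from birth: l_x = s_1·s_2·…·s_x.
  l_1 = 0.44000
  l_2 = 0.24200
  l_3 = 0.15972
  l_4 = 0.09104
R₀ = Σ l_x b_x:
  age 1: 0.44000 × 0.0 = 0.0000
  age 2: 0.24200 × 1.7 = 0.4114
  age 3: 0.15972 × 4.2 = 0.6708
  age 4: 0.09104 × 5.4 = 0.4916
R₀ = 0.0000 + 0.4114 + 0.6708 + 0.4916 = 1.5738

1.574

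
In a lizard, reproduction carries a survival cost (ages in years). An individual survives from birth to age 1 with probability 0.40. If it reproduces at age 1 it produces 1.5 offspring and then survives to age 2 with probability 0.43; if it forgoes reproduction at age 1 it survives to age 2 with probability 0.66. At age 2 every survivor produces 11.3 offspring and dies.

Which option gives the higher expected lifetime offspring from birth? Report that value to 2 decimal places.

breed at age 1: R₀ = 0.40 × (1.5 + 0.43 × 11.3) = 0.40 × 6.3590 = 2.5436
delay to age 2: R₀ = 0.40 × (0.66 × 11.3) = 0.40 × 7.4580 = 2.9832
Higher: delay to age 2 (2.9832).

2.98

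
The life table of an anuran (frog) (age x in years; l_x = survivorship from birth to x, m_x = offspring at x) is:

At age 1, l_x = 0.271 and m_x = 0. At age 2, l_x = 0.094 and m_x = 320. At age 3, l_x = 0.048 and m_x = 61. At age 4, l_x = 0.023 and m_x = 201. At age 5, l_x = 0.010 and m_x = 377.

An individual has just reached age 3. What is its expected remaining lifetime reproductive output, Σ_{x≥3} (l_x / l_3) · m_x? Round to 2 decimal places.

235.85

l_3 = 0.048. Conditional survival from age 3 to x is l_x / l_3.
  x=3: (0.048/0.048) × 61 = 61.0000
  x=4: (0.023/0.048) × 201 = 96.3125
  x=5: (0.010/0.048) × 377 = 78.5417
Sum = 61.0000 + 96.3125 + 78.5417 = 235.8542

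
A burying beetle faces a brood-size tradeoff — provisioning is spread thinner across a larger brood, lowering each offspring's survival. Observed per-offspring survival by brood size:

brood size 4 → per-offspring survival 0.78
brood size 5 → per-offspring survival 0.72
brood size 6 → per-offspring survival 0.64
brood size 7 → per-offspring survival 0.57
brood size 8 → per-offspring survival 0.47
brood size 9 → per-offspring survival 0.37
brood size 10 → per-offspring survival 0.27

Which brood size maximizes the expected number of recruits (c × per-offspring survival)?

7

Expected recruits = c × s(c):
  c=4: 4 × 0.78 = 3.120
  c=5: 5 × 0.72 = 3.600
  c=6: 6 × 0.64 = 3.840
  c=7: 7 × 0.57 = 3.990
  c=8: 8 × 0.47 = 3.760
  c=9: 9 × 0.37 = 3.330
  c=10: 10 × 0.27 = 2.700
Maximum at c = 7 (3.990 recruits).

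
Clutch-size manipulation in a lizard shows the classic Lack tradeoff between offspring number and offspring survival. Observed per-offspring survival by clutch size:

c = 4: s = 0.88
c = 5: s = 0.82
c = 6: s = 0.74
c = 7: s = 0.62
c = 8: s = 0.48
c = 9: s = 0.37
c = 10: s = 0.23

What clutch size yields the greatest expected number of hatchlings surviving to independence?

Expected hatchlings surviving to independence = c × s(c):
  c=4: 4 × 0.88 = 3.520
  c=5: 5 × 0.82 = 4.100
  c=6: 6 × 0.74 = 4.440
  c=7: 7 × 0.62 = 4.340
  c=8: 8 × 0.48 = 3.840
  c=9: 9 × 0.37 = 3.330
  c=10: 10 × 0.23 = 2.300
Maximum at c = 6 (4.440 hatchlings surviving to independence).

6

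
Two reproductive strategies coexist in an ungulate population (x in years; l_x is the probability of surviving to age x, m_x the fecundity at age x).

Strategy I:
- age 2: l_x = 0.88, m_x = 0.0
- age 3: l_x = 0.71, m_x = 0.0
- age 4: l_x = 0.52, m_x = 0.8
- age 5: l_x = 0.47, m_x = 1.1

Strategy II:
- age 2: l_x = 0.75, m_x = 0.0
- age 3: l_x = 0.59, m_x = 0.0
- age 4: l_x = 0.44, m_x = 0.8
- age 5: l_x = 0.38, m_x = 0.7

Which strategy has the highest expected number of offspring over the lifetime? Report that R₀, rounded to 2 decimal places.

0.93

Strategy I: R₀ = 0.88×0.0 + 0.71×0.0 + 0.52×0.8 + 0.47×1.1 = 0.9330
Strategy II: R₀ = 0.75×0.0 + 0.59×0.0 + 0.44×0.8 + 0.38×0.7 = 0.6180
Highest R₀: strategy I with 0.9330.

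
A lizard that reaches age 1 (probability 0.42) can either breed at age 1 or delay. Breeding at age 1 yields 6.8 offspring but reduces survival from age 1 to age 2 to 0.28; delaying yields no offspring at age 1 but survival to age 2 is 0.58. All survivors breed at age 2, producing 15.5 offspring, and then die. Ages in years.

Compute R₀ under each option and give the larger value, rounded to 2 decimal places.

breed at age 1: R₀ = 0.42 × (6.8 + 0.28 × 15.5) = 0.42 × 11.1400 = 4.6788
delay to age 2: R₀ = 0.42 × (0.58 × 15.5) = 0.42 × 8.9900 = 3.7758
Higher: breed at age 1 (4.6788).

4.68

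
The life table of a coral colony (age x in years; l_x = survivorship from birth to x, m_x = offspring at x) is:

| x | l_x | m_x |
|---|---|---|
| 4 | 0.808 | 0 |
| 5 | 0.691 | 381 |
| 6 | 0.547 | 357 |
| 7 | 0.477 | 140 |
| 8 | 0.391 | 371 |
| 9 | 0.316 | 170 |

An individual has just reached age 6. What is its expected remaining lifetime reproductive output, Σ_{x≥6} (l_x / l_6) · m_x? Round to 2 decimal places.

842.49

l_6 = 0.547. Conditional survival from age 6 to x is l_x / l_6.
  x=6: (0.547/0.547) × 357 = 357.0000
  x=7: (0.477/0.547) × 140 = 122.0841
  x=8: (0.391/0.547) × 371 = 265.1938
  x=9: (0.316/0.547) × 170 = 98.2084
Sum = 357.0000 + 122.0841 + 265.1938 + 98.2084 = 842.4863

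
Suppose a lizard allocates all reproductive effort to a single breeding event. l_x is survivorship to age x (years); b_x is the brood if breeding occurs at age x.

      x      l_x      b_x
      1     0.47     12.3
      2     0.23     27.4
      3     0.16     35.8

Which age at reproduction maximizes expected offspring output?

Expected offspring if breeding at age x = l_x × b_x:
  age 1: 0.47 × 12.3 = 5.781
  age 2: 0.23 × 27.4 = 6.302
  age 3: 0.16 × 35.8 = 5.728
Maximum at age 2 (6.302).

2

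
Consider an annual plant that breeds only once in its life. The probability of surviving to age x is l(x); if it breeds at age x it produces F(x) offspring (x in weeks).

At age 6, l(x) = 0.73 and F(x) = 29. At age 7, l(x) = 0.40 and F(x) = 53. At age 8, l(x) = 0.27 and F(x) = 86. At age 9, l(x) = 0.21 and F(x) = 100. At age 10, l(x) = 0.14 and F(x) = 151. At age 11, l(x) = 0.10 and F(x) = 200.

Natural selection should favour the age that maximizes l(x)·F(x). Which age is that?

Expected offspring if breeding at age x = l(x) × F(x):
  age 6: 0.73 × 29 = 21.170
  age 7: 0.40 × 53 = 21.200
  age 8: 0.27 × 86 = 23.220
  age 9: 0.21 × 100 = 21.000
  age 10: 0.14 × 151 = 21.140
  age 11: 0.10 × 200 = 20.000
Maximum at age 8 (23.220).

8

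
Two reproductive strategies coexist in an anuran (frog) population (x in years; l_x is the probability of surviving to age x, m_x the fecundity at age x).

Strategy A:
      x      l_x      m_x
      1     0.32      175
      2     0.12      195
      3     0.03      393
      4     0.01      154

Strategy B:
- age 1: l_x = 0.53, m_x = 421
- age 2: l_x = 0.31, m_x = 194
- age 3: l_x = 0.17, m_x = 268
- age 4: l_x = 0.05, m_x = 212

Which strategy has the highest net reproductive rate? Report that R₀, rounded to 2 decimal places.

339.43

Strategy A: R₀ = 0.32×175 + 0.12×195 + 0.03×393 + 0.01×154 = 92.7300
Strategy B: R₀ = 0.53×421 + 0.31×194 + 0.17×268 + 0.05×212 = 339.4300
Highest R₀: strategy B with 339.4300.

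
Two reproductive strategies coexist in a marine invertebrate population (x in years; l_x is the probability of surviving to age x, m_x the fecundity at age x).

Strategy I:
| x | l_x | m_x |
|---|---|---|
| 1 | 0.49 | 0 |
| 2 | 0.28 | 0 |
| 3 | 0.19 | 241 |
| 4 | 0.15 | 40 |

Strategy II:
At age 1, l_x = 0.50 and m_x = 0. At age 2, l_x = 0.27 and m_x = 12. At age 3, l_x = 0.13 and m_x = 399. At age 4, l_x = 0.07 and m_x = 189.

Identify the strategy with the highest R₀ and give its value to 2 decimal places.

Strategy I: R₀ = 0.49×0 + 0.28×0 + 0.19×241 + 0.15×40 = 51.7900
Strategy II: R₀ = 0.50×0 + 0.27×12 + 0.13×399 + 0.07×189 = 68.3400
Highest R₀: strategy II with 68.3400.

68.34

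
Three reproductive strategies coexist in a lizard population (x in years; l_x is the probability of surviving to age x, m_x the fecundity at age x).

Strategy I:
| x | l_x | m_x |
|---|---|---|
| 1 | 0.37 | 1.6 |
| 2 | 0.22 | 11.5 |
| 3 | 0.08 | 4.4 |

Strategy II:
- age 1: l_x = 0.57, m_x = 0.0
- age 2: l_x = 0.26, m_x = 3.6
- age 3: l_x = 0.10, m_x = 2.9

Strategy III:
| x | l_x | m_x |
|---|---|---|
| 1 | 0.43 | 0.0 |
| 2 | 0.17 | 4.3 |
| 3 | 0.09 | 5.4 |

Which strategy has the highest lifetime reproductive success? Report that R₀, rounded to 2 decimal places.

3.47

Strategy I: R₀ = 0.37×1.6 + 0.22×11.5 + 0.08×4.4 = 3.4740
Strategy II: R₀ = 0.57×0.0 + 0.26×3.6 + 0.10×2.9 = 1.2260
Strategy III: R₀ = 0.43×0.0 + 0.17×4.3 + 0.09×5.4 = 1.2170
Highest R₀: strategy I with 3.4740.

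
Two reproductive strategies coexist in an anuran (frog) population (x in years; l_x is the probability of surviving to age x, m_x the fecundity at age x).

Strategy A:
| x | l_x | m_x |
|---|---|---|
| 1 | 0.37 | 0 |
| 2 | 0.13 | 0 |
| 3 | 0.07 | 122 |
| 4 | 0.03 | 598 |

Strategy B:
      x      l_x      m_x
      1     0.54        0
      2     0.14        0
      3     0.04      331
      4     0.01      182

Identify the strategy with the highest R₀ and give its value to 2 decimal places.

Strategy A: R₀ = 0.37×0 + 0.13×0 + 0.07×122 + 0.03×598 = 26.4800
Strategy B: R₀ = 0.54×0 + 0.14×0 + 0.04×331 + 0.01×182 = 15.0600
Highest R₀: strategy A with 26.4800.

26.48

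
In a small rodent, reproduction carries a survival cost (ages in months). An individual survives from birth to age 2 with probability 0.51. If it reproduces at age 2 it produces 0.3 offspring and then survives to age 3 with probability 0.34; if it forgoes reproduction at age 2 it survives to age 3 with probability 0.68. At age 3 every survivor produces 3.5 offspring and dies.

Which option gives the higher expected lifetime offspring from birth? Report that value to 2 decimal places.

breed at age 2: R₀ = 0.51 × (0.3 + 0.34 × 3.5) = 0.51 × 1.4900 = 0.7599
delay to age 3: R₀ = 0.51 × (0.68 × 3.5) = 0.51 × 2.3800 = 1.2138
Higher: delay to age 3 (1.2138).

1.21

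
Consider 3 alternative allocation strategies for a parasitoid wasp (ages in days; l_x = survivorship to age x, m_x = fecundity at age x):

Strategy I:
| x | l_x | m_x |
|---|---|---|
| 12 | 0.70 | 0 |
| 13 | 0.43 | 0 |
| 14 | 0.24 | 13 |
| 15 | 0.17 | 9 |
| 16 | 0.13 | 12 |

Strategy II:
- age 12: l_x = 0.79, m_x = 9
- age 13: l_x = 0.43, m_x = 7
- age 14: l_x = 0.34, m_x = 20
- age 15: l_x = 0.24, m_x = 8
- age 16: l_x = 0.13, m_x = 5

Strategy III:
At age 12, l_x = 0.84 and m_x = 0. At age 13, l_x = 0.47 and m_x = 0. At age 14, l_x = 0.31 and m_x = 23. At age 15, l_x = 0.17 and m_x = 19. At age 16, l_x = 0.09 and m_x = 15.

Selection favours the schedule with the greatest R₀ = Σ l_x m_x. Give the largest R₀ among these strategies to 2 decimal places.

19.49

Strategy I: R₀ = 0.70×0 + 0.43×0 + 0.24×13 + 0.17×9 + 0.13×12 = 6.2100
Strategy II: R₀ = 0.79×9 + 0.43×7 + 0.34×20 + 0.24×8 + 0.13×5 = 19.4900
Strategy III: R₀ = 0.84×0 + 0.47×0 + 0.31×23 + 0.17×19 + 0.09×15 = 11.7100
Highest R₀: strategy II with 19.4900.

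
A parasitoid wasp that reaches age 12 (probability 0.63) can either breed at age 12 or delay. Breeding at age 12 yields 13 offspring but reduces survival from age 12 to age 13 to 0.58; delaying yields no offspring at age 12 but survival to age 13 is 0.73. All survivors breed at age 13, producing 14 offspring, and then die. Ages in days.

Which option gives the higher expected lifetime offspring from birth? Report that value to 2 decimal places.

breed at age 12: R₀ = 0.63 × (13 + 0.58 × 14) = 0.63 × 21.1200 = 13.3056
delay to age 13: R₀ = 0.63 × (0.73 × 14) = 0.63 × 10.2200 = 6.4386
Higher: breed at age 12 (13.3056).

13.31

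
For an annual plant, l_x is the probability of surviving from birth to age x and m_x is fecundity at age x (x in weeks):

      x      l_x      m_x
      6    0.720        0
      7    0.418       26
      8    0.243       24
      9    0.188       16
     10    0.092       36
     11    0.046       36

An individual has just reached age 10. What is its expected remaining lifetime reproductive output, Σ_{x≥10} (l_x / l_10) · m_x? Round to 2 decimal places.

54.00

l_10 = 0.092. Conditional survival from age 10 to x is l_x / l_10.
  x=10: (0.092/0.092) × 36 = 36.0000
  x=11: (0.046/0.092) × 36 = 18.0000
Sum = 36.0000 + 18.0000 = 54.0000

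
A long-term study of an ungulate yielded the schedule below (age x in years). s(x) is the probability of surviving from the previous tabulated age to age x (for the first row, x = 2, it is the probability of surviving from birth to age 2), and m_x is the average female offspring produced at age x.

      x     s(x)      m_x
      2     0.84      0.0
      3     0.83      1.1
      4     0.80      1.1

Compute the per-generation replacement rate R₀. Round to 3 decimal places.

1.380

Survivorship from birth: l_x = s_2·s_3·…·s_x.
  l_2 = 0.84000
  l_3 = 0.69720
  l_4 = 0.55776
R₀ = Σ l_x m_x:
  age 2: 0.84000 × 0.0 = 0.0000
  age 3: 0.69720 × 1.1 = 0.7669
  age 4: 0.55776 × 1.1 = 0.6135
R₀ = 0.0000 + 0.7669 + 0.6135 = 1.3805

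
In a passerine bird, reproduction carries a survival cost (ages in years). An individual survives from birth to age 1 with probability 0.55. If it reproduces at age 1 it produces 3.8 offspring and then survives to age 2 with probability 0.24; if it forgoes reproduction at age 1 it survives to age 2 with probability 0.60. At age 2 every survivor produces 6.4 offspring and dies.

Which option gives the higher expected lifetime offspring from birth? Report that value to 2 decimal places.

breed at age 1: R₀ = 0.55 × (3.8 + 0.24 × 6.4) = 0.55 × 5.3360 = 2.9348
delay to age 2: R₀ = 0.55 × (0.60 × 6.4) = 0.55 × 3.8400 = 2.1120
Higher: breed at age 1 (2.9348).

2.93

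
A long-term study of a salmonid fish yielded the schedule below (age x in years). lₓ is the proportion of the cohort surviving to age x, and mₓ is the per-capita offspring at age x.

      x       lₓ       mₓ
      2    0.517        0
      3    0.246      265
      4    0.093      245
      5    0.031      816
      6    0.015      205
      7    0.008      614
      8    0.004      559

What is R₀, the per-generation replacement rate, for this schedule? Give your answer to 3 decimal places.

R₀ = Σ lₓ mₓ:
  age 2: 0.517 × 0 = 0.0000
  age 3: 0.246 × 265 = 65.1900
  age 4: 0.093 × 245 = 22.7850
  age 5: 0.031 × 816 = 25.2960
  age 6: 0.015 × 205 = 3.0750
  age 7: 0.008 × 614 = 4.9120
  age 8: 0.004 × 559 = 2.2360
R₀ = 0.0000 + 65.1900 + 22.7850 + 25.2960 + 3.0750 + 4.9120 + 2.2360 = 123.4940

123.494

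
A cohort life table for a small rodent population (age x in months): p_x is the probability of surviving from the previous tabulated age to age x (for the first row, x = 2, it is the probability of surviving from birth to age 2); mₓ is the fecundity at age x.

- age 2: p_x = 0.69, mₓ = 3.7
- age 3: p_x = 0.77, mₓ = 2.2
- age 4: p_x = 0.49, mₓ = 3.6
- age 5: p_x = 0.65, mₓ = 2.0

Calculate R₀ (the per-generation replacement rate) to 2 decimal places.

Survivorship from birth: l_x = p_2·p_3·…·p_x.
  l_2 = 0.69000
  l_3 = 0.53130
  l_4 = 0.26034
  l_5 = 0.16922
R₀ = Σ l_x mₓ:
  age 2: 0.69000 × 3.7 = 2.5530
  age 3: 0.53130 × 2.2 = 1.1689
  age 4: 0.26034 × 3.6 = 0.9372
  age 5: 0.16922 × 2.0 = 0.3384
R₀ = 2.5530 + 1.1689 + 0.9372 + 0.3384 = 4.9975

5.00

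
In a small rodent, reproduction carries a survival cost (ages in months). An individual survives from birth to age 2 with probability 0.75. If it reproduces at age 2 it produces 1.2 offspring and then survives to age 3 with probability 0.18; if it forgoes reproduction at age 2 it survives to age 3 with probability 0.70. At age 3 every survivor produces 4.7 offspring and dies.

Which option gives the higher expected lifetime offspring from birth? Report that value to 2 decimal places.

2.47

breed at age 2: R₀ = 0.75 × (1.2 + 0.18 × 4.7) = 0.75 × 2.0460 = 1.5345
delay to age 3: R₀ = 0.75 × (0.70 × 4.7) = 0.75 × 3.2900 = 2.4675
Higher: delay to age 3 (2.4675).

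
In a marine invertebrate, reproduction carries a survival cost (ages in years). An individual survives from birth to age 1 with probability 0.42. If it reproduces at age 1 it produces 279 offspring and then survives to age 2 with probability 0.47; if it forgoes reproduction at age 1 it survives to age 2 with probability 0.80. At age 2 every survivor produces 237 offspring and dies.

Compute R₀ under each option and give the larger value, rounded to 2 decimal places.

163.96

breed at age 1: R₀ = 0.42 × (279 + 0.47 × 237) = 0.42 × 390.3900 = 163.9638
delay to age 2: R₀ = 0.42 × (0.80 × 237) = 0.42 × 189.6000 = 79.6320
Higher: breed at age 1 (163.9638).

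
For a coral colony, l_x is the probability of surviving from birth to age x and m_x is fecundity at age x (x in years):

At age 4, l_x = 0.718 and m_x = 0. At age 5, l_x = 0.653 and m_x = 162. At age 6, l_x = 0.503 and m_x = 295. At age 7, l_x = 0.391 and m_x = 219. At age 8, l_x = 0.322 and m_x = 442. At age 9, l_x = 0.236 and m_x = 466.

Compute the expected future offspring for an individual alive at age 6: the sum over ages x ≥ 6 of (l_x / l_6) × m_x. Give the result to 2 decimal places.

l_6 = 0.503. Conditional survival from age 6 to x is l_x / l_6.
  x=6: (0.503/0.503) × 295 = 295.0000
  x=7: (0.391/0.503) × 219 = 170.2366
  x=8: (0.322/0.503) × 442 = 282.9503
  x=9: (0.236/0.503) × 466 = 218.6402
Sum = 295.0000 + 170.2366 + 282.9503 + 218.6402 = 966.8270

966.83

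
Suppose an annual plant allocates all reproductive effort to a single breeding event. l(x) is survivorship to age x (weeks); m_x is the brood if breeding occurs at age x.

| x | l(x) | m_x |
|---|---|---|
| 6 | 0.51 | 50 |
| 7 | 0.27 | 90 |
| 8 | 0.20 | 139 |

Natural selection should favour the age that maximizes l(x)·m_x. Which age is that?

8

Expected offspring if breeding at age x = l(x) × m_x:
  age 6: 0.51 × 50 = 25.500
  age 7: 0.27 × 90 = 24.300
  age 8: 0.20 × 139 = 27.800
Maximum at age 8 (27.800).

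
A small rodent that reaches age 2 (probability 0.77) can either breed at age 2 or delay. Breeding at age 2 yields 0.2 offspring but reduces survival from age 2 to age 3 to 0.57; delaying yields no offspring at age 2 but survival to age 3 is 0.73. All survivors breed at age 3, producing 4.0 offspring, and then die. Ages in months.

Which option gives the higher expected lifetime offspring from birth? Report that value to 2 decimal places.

2.25

breed at age 2: R₀ = 0.77 × (0.2 + 0.57 × 4.0) = 0.77 × 2.4800 = 1.9096
delay to age 3: R₀ = 0.77 × (0.73 × 4.0) = 0.77 × 2.9200 = 2.2484
Higher: delay to age 3 (2.2484).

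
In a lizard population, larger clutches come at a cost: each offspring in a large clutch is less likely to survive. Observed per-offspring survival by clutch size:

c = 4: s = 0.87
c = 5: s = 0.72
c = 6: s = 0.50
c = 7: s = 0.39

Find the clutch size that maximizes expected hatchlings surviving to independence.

Expected hatchlings surviving to independence = c × s(c):
  c=4: 4 × 0.87 = 3.480
  c=5: 5 × 0.72 = 3.600
  c=6: 6 × 0.50 = 3.000
  c=7: 7 × 0.39 = 2.730
Maximum at c = 5 (3.600 hatchlings surviving to independence).

5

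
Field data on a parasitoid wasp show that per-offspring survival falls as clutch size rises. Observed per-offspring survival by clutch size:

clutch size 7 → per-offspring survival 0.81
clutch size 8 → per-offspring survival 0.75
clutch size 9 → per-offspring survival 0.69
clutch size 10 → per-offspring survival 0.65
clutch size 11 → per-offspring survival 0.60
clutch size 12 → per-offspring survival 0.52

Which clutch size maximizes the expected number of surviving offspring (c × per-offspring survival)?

11

Expected surviving offspring = c × s(c):
  c=7: 7 × 0.81 = 5.670
  c=8: 8 × 0.75 = 6.000
  c=9: 9 × 0.69 = 6.210
  c=10: 10 × 0.65 = 6.500
  c=11: 11 × 0.60 = 6.600
  c=12: 12 × 0.52 = 6.240
Maximum at c = 11 (6.600 surviving offspring).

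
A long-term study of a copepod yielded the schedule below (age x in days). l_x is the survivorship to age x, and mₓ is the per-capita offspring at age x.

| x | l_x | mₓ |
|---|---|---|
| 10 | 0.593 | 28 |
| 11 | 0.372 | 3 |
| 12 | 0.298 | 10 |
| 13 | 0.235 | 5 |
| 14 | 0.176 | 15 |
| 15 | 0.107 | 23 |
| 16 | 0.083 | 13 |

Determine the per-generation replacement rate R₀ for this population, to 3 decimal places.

R₀ = Σ l_x mₓ:
  age 10: 0.593 × 28 = 16.6040
  age 11: 0.372 × 3 = 1.1160
  age 12: 0.298 × 10 = 2.9800
  age 13: 0.235 × 5 = 1.1750
  age 14: 0.176 × 15 = 2.6400
  age 15: 0.107 × 23 = 2.4610
  age 16: 0.083 × 13 = 1.0790
R₀ = 16.6040 + 1.1160 + 2.9800 + 1.1750 + 2.6400 + 2.4610 + 1.0790 = 28.0550

28.055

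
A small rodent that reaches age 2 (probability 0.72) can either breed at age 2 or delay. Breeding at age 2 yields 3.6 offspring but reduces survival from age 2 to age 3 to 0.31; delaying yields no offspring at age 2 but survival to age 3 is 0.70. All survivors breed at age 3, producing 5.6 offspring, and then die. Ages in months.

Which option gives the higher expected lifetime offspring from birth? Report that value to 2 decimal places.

breed at age 2: R₀ = 0.72 × (3.6 + 0.31 × 5.6) = 0.72 × 5.3360 = 3.8419
delay to age 3: R₀ = 0.72 × (0.70 × 5.6) = 0.72 × 3.9200 = 2.8224
Higher: breed at age 2 (3.8419).

3.84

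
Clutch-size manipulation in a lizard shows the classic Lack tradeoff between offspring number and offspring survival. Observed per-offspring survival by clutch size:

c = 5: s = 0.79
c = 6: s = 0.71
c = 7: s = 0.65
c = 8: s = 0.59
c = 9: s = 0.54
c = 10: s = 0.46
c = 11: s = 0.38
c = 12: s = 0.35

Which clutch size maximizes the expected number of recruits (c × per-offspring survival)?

9

Expected recruits = c × s(c):
  c=5: 5 × 0.79 = 3.950
  c=6: 6 × 0.71 = 4.260
  c=7: 7 × 0.65 = 4.550
  c=8: 8 × 0.59 = 4.720
  c=9: 9 × 0.54 = 4.860
  c=10: 10 × 0.46 = 4.600
  c=11: 11 × 0.38 = 4.180
  c=12: 12 × 0.35 = 4.200
Maximum at c = 9 (4.860 recruits).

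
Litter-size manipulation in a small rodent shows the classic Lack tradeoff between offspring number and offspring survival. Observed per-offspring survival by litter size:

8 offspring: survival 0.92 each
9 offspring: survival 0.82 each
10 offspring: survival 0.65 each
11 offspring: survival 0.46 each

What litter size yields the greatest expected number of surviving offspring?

Expected surviving offspring = c × s(c):
  c=8: 8 × 0.92 = 7.360
  c=9: 9 × 0.82 = 7.380
  c=10: 10 × 0.65 = 6.500
  c=11: 11 × 0.46 = 5.060
Maximum at c = 9 (7.380 surviving offspring).

9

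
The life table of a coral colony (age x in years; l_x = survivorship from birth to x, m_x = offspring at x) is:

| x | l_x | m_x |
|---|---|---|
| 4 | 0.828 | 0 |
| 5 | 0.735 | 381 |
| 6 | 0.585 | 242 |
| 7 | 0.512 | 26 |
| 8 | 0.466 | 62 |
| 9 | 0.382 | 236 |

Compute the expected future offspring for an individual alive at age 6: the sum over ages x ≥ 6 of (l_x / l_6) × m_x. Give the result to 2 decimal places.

l_6 = 0.585. Conditional survival from age 6 to x is l_x / l_6.
  x=6: (0.585/0.585) × 242 = 242.0000
  x=7: (0.512/0.585) × 26 = 22.7556
  x=8: (0.466/0.585) × 62 = 49.3880
  x=9: (0.382/0.585) × 236 = 154.1060
Sum = 242.0000 + 22.7556 + 49.3880 + 154.1060 = 468.2496

468.25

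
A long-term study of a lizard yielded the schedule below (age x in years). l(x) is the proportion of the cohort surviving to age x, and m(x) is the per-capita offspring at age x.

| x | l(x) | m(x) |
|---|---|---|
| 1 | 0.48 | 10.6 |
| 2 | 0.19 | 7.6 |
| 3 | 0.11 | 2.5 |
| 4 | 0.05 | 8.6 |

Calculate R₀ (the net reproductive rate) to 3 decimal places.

7.237

R₀ = Σ l(x) m(x):
  age 1: 0.48 × 10.6 = 5.0880
  age 2: 0.19 × 7.6 = 1.4440
  age 3: 0.11 × 2.5 = 0.2750
  age 4: 0.05 × 8.6 = 0.4300
R₀ = 5.0880 + 1.4440 + 0.2750 + 0.4300 = 7.2370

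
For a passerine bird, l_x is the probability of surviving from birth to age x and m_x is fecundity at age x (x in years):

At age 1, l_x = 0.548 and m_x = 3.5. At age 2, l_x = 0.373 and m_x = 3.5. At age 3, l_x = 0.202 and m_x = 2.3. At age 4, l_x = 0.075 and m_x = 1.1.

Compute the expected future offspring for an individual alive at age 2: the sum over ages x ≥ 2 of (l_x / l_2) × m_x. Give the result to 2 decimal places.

l_2 = 0.373. Conditional survival from age 2 to x is l_x / l_2.
  x=2: (0.373/0.373) × 3.5 = 3.5000
  x=3: (0.202/0.373) × 2.3 = 1.2456
  x=4: (0.075/0.373) × 1.1 = 0.2212
Sum = 3.5000 + 1.2456 + 0.2212 = 4.9668

4.97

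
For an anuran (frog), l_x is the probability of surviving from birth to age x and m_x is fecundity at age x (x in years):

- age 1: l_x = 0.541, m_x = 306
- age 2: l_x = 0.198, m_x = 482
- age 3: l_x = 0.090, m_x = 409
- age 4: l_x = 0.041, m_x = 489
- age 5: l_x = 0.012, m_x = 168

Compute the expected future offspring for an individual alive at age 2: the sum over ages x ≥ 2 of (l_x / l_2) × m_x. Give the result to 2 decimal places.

l_2 = 0.198. Conditional survival from age 2 to x is l_x / l_2.
  x=2: (0.198/0.198) × 482 = 482.0000
  x=3: (0.090/0.198) × 409 = 185.9091
  x=4: (0.041/0.198) × 489 = 101.2576
  x=5: (0.012/0.198) × 168 = 10.1818
Sum = 482.0000 + 185.9091 + 101.2576 + 10.1818 = 779.3485

779.35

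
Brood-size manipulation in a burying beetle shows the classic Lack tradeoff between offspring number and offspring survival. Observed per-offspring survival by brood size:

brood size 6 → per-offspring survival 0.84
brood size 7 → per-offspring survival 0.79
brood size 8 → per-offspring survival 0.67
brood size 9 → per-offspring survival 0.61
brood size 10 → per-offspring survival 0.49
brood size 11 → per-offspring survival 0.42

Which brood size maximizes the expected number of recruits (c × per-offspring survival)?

Expected recruits = c × s(c):
  c=6: 6 × 0.84 = 5.040
  c=7: 7 × 0.79 = 5.530
  c=8: 8 × 0.67 = 5.360
  c=9: 9 × 0.61 = 5.490
  c=10: 10 × 0.49 = 4.900
  c=11: 11 × 0.42 = 4.620
Maximum at c = 7 (5.530 recruits).

7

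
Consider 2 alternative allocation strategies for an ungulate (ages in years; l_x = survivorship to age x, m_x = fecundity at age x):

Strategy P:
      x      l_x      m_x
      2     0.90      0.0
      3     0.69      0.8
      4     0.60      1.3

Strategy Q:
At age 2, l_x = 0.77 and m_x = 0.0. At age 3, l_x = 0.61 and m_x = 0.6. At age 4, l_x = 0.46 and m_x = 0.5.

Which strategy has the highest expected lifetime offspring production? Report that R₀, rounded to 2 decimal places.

1.33

Strategy P: R₀ = 0.90×0.0 + 0.69×0.8 + 0.60×1.3 = 1.3320
Strategy Q: R₀ = 0.77×0.0 + 0.61×0.6 + 0.46×0.5 = 0.5960
Highest R₀: strategy P with 1.3320.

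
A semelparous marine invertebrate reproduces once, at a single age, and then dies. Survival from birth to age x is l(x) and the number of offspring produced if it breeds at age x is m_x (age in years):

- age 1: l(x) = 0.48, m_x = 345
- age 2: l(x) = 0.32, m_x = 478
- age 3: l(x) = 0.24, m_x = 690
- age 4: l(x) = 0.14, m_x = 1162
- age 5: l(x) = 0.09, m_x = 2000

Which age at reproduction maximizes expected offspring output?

Expected offspring if breeding at age x = l(x) × m_x:
  age 1: 0.48 × 345 = 165.600
  age 2: 0.32 × 478 = 152.960
  age 3: 0.24 × 690 = 165.600
  age 4: 0.14 × 1162 = 162.680
  age 5: 0.09 × 2000 = 180.000
Maximum at age 5 (180.000).

5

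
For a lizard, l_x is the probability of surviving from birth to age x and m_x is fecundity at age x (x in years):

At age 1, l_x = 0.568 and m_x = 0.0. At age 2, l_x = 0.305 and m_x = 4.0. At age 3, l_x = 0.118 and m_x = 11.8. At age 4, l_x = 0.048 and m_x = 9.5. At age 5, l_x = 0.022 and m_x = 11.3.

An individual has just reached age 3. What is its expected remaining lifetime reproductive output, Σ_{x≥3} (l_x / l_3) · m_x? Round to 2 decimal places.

l_3 = 0.118. Conditional survival from age 3 to x is l_x / l_3.
  x=3: (0.118/0.118) × 11.8 = 11.8000
  x=4: (0.048/0.118) × 9.5 = 3.8644
  x=5: (0.022/0.118) × 11.3 = 2.1068
Sum = 11.8000 + 3.8644 + 2.1068 = 17.7712

17.77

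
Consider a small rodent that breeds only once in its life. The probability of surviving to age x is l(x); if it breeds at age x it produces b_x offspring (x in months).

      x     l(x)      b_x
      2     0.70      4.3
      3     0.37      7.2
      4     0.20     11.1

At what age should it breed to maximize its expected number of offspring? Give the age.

2

Expected offspring if breeding at age x = l(x) × b_x:
  age 2: 0.70 × 4.3 = 3.010
  age 3: 0.37 × 7.2 = 2.664
  age 4: 0.20 × 11.1 = 2.220
Maximum at age 2 (3.010).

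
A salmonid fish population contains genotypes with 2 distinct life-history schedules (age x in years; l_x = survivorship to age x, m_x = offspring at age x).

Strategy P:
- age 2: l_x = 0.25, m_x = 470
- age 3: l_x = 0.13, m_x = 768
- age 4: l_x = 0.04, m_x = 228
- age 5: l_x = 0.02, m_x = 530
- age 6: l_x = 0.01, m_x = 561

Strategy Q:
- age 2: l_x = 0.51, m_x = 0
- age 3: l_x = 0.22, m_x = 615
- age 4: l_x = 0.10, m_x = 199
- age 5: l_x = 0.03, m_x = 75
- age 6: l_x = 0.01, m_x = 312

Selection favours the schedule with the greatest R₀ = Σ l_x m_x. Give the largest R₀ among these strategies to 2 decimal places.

Strategy P: R₀ = 0.25×470 + 0.13×768 + 0.04×228 + 0.02×530 + 0.01×561 = 242.6700
Strategy Q: R₀ = 0.51×0 + 0.22×615 + 0.10×199 + 0.03×75 + 0.01×312 = 160.5700
Highest R₀: strategy P with 242.6700.

242.67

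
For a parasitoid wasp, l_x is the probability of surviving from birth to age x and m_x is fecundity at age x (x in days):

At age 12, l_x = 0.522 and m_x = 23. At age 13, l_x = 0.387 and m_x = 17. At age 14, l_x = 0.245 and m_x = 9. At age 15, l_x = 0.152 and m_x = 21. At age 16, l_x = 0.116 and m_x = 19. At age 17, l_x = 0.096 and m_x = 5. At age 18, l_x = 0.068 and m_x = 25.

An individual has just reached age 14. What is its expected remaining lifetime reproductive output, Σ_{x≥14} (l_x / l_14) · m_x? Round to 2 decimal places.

39.92

l_14 = 0.245. Conditional survival from age 14 to x is l_x / l_14.
  x=14: (0.245/0.245) × 9 = 9.0000
  x=15: (0.152/0.245) × 21 = 13.0286
  x=16: (0.116/0.245) × 19 = 8.9959
  x=17: (0.096/0.245) × 5 = 1.9592
  x=18: (0.068/0.245) × 25 = 6.9388
Sum = 9.0000 + 13.0286 + 8.9959 + 1.9592 + 6.9388 = 39.9224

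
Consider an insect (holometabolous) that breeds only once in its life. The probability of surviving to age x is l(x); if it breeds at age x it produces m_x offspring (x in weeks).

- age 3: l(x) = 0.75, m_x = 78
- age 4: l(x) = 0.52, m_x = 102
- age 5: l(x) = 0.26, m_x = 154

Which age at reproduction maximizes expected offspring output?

Expected offspring if breeding at age x = l(x) × m_x:
  age 3: 0.75 × 78 = 58.500
  age 4: 0.52 × 102 = 53.040
  age 5: 0.26 × 154 = 40.040
Maximum at age 3 (58.500).

3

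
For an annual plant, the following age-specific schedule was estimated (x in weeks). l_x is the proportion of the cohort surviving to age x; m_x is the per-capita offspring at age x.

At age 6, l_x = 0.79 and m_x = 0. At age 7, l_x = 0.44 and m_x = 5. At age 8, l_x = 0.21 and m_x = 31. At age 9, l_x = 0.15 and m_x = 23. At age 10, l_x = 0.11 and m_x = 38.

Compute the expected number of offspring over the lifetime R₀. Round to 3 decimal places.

16.340

R₀ = Σ l_x m_x:
  age 6: 0.79 × 0 = 0.0000
  age 7: 0.44 × 5 = 2.2000
  age 8: 0.21 × 31 = 6.5100
  age 9: 0.15 × 23 = 3.4500
  age 10: 0.11 × 38 = 4.1800
R₀ = 0.0000 + 2.2000 + 6.5100 + 3.4500 + 4.1800 = 16.3400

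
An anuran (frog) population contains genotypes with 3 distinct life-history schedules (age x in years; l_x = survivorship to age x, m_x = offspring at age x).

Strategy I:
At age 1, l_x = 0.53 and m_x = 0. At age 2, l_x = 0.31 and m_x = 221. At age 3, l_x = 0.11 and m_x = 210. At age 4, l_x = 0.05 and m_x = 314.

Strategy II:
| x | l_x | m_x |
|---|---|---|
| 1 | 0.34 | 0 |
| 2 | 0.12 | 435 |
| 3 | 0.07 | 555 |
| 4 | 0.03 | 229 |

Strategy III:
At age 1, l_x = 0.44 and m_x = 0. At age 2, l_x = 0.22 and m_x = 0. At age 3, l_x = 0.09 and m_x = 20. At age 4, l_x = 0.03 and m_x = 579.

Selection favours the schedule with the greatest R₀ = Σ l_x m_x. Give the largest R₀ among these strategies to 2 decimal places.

Strategy I: R₀ = 0.53×0 + 0.31×221 + 0.11×210 + 0.05×314 = 107.3100
Strategy II: R₀ = 0.34×0 + 0.12×435 + 0.07×555 + 0.03×229 = 97.9200
Strategy III: R₀ = 0.44×0 + 0.22×0 + 0.09×20 + 0.03×579 = 19.1700
Highest R₀: strategy I with 107.3100.

107.31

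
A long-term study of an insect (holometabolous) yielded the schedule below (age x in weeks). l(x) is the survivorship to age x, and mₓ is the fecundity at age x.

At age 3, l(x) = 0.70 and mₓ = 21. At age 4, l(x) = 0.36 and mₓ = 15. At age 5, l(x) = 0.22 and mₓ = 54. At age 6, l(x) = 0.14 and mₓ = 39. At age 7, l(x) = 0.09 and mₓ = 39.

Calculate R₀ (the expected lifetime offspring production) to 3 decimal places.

40.950

R₀ = Σ l(x) mₓ:
  age 3: 0.70 × 21 = 14.7000
  age 4: 0.36 × 15 = 5.4000
  age 5: 0.22 × 54 = 11.8800
  age 6: 0.14 × 39 = 5.4600
  age 7: 0.09 × 39 = 3.5100
R₀ = 14.7000 + 5.4000 + 11.8800 + 5.4600 + 3.5100 = 40.9500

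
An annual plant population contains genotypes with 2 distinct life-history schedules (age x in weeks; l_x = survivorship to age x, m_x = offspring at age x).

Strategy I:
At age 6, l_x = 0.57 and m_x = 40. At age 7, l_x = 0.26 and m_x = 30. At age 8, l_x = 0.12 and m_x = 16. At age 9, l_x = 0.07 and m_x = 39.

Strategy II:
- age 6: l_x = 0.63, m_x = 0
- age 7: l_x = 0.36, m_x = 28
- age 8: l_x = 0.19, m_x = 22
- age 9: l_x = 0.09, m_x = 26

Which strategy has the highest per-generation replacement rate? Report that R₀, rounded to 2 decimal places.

35.25

Strategy I: R₀ = 0.57×40 + 0.26×30 + 0.12×16 + 0.07×39 = 35.2500
Strategy II: R₀ = 0.63×0 + 0.36×28 + 0.19×22 + 0.09×26 = 16.6000
Highest R₀: strategy I with 35.2500.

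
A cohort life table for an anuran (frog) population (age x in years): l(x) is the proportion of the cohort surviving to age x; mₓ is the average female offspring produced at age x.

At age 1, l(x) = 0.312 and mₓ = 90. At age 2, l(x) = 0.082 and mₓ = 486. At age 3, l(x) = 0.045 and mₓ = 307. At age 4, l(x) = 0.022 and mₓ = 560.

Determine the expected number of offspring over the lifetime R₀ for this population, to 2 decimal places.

94.07

R₀ = Σ l(x) mₓ:
  age 1: 0.312 × 90 = 28.0800
  age 2: 0.082 × 486 = 39.8520
  age 3: 0.045 × 307 = 13.8150
  age 4: 0.022 × 560 = 12.3200
R₀ = 28.0800 + 39.8520 + 13.8150 + 12.3200 = 94.0670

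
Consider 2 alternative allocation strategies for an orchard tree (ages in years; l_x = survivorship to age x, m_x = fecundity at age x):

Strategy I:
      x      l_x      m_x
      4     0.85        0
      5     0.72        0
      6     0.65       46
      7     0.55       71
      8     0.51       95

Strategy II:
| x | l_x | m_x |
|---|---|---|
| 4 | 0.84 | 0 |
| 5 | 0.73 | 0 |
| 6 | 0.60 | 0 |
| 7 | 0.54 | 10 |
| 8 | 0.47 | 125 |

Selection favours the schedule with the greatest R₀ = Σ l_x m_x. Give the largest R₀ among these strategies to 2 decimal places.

117.40

Strategy I: R₀ = 0.85×0 + 0.72×0 + 0.65×46 + 0.55×71 + 0.51×95 = 117.4000
Strategy II: R₀ = 0.84×0 + 0.73×0 + 0.60×0 + 0.54×10 + 0.47×125 = 64.1500
Highest R₀: strategy I with 117.4000.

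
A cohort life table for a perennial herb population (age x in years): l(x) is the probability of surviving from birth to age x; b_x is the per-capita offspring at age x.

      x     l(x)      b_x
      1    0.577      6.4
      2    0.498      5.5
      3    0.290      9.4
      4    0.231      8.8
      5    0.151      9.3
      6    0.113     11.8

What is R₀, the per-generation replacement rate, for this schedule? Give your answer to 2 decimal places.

R₀ = Σ l(x) b_x:
  age 1: 0.577 × 6.4 = 3.6928
  age 2: 0.498 × 5.5 = 2.7390
  age 3: 0.290 × 9.4 = 2.7260
  age 4: 0.231 × 8.8 = 2.0328
  age 5: 0.151 × 9.3 = 1.4043
  age 6: 0.113 × 11.8 = 1.3334
R₀ = 3.6928 + 2.7390 + 2.7260 + 2.0328 + 1.4043 + 1.3334 = 13.9283

13.93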